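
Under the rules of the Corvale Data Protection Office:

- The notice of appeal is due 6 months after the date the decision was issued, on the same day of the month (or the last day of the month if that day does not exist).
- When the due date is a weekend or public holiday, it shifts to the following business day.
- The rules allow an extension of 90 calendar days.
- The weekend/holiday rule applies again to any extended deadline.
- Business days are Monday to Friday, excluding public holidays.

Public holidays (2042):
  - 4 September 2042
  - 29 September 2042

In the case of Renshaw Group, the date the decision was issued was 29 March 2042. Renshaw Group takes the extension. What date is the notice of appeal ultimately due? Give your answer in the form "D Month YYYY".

Moving 6 months forward from 29 March 2042 on the corresponding day gives 29 September 2042.
29 September 2042 is a listed holiday; the next business day is 30 September 2042 (Tuesday).
Applying the 90-calendar-day extension: 30 September 2042 + 90 days = 29 December 2042.
29 December 2042 (Monday) is already a business day.
So the filing is due 29 December 2042.

29 December 2042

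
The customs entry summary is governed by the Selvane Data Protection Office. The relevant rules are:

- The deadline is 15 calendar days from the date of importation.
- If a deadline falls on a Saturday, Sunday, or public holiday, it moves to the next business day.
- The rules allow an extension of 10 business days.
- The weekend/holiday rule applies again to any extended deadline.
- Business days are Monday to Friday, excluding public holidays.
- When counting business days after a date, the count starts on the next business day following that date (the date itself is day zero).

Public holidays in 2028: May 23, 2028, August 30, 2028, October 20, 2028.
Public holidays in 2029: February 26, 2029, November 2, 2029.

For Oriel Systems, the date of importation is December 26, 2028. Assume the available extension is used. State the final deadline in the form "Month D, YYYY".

January 24, 2029

15 calendar days after December 26, 2028 is January 10, 2029.
January 10, 2029 falls on a Wednesday, which is a business day, so no adjustment is needed.
Counting 10 further business days from January 10, 2029 reaches January 24, 2029.
January 24, 2029 falls on a Wednesday, which is a business day, so no adjustment is needed.
Deadline: January 24, 2029.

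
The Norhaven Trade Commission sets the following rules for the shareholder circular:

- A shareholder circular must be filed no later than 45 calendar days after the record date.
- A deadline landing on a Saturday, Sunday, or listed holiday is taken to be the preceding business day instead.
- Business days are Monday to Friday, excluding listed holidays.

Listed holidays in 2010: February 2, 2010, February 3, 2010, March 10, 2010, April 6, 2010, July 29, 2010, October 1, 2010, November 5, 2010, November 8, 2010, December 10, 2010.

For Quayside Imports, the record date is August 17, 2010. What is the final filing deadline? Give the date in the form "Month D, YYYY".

September 30, 2010

45 calendar days after August 17, 2010 is October 1, 2010.
October 1, 2010 is a listed holiday, so it moves to the preceding business day, September 30, 2010 (Thursday).
Final deadline: September 30, 2010.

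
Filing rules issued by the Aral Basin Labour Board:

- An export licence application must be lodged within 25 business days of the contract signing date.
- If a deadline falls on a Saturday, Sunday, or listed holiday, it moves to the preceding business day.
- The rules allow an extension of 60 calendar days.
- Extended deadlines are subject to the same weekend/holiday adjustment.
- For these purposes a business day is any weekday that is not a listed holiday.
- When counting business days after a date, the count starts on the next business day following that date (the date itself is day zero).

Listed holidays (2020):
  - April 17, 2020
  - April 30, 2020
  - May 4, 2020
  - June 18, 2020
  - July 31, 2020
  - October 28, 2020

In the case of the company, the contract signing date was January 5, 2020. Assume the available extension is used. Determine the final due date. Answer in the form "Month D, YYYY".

April 7, 2020

25 business days after January 5, 2020, excluding weekends and holidays, is February 7, 2020.
February 7, 2020 is a Friday and not a listed holiday, so it stands.
With the 60-day extension, February 7, 2020 becomes April 7, 2020.
April 7, 2020 is a Tuesday and not a listed holiday, so it stands.
So the filing is due April 7, 2020.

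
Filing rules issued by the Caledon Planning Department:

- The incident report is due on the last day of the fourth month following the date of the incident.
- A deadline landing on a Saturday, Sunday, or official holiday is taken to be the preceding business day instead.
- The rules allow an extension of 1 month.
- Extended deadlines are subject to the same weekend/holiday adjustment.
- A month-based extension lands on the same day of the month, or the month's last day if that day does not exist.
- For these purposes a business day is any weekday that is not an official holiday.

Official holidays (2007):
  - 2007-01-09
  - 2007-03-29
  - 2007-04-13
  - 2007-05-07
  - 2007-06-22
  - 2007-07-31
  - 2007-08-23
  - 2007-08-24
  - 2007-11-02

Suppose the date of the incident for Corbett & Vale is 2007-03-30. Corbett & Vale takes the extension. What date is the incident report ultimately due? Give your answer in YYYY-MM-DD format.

The fourth month after 2007-03-30 is July 2007, whose last day is 2007-07-31.
2007-07-31 falls on a listed holiday. Rolling to the preceding business day gives 2007-07-30, a Monday.
Applying the 1 month extension: 1 month after 2007-07-30 is 2007-08-30.
2007-08-30 is a Thursday and not a listed holiday, so it stands.
Deadline: 2007-08-30.

2007-08-30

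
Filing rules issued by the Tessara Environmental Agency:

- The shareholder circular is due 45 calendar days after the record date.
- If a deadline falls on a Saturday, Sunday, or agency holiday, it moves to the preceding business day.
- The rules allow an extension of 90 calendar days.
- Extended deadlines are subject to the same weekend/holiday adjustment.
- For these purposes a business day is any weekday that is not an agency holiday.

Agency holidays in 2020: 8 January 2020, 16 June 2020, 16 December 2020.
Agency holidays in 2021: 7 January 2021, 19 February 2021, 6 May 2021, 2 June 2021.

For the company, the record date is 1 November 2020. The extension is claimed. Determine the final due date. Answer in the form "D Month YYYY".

15 March 2021

From 1 November 2020, 45 calendar days later is 16 December 2020.
16 December 2020 is a listed holiday, so it moves to the preceding business day, 15 December 2020 (Tuesday).
Add the 90 calendar-day extension to 15 December 2020: 15 March 2021.
15 March 2021 is a Monday and not a listed holiday, so it stands.
Deadline: 15 March 2021.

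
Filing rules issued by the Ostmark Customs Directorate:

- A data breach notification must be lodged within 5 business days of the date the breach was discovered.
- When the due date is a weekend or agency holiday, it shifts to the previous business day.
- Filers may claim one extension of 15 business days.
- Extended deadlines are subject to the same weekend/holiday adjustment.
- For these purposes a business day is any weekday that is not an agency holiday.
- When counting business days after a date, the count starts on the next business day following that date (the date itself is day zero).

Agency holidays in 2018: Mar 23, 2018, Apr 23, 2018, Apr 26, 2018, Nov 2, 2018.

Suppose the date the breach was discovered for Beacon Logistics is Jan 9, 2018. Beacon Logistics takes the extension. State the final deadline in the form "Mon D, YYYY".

Starting the day after Jan 9, 2018 and counting 5 business days lands on Jan 16, 2018.
Jan 16, 2018 is a Tuesday and not a listed holiday, so it stands.
The 15-business-day extension runs from Jan 16, 2018 to Feb 6, 2018.
Since Feb 6, 2018 is a Tuesday and not a holiday, the date is unchanged.
So the filing is due Feb 6, 2018.

Feb 6, 2018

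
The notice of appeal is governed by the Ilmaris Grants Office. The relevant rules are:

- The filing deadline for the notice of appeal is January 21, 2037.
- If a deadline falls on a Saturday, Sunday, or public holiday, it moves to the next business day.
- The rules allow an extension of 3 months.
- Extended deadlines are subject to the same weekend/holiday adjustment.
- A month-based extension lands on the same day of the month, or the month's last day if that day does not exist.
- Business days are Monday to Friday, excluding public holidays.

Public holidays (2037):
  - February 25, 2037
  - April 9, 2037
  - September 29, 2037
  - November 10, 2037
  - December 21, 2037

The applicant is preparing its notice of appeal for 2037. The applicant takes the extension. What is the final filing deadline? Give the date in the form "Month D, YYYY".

April 21, 2037

The stated deadline is January 21, 2037.
January 21, 2037 (Wednesday) is already a business day.
The 3 months extension carries January 21, 2037 to April 21, 2037.
April 21, 2037 is a Tuesday and not a listed holiday, so it stands.
Deadline: April 21, 2037.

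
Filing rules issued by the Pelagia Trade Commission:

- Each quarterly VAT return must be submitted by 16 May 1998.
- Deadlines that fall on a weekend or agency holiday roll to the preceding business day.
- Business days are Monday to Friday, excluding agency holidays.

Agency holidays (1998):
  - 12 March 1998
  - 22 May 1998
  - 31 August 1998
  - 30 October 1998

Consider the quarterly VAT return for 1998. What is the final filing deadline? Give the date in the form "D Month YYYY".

15 May 1998

Start from the fixed due date, 16 May 1998.
16 May 1998 is a Saturday; the preceding business day is 15 May 1998 (Friday).
Final deadline: 15 May 1998.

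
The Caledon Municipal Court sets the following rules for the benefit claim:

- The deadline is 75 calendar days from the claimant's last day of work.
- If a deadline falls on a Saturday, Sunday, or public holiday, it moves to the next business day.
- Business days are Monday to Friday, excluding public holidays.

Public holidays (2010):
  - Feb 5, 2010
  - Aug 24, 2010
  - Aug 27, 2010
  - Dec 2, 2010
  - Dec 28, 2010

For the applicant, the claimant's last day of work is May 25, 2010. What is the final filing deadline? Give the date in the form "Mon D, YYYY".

Aug 9, 2010

75 calendar days after May 25, 2010 is Aug 8, 2010.
Because Aug 8, 2010 is a Sunday, the deadline becomes Aug 9, 2010 (Monday).
Deadline: Aug 9, 2010.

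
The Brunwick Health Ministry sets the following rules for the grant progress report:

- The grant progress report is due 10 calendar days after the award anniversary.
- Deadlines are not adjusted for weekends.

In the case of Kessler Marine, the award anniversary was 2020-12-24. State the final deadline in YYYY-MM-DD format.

Adding 10 calendar days to 2020-12-24 gives 2021-01-03.
2021-01-03 falls on a Sunday. The rules make no weekend/holiday allowance, so it remains 2021-01-03.
So the filing is due 2021-01-03.

2021-01-03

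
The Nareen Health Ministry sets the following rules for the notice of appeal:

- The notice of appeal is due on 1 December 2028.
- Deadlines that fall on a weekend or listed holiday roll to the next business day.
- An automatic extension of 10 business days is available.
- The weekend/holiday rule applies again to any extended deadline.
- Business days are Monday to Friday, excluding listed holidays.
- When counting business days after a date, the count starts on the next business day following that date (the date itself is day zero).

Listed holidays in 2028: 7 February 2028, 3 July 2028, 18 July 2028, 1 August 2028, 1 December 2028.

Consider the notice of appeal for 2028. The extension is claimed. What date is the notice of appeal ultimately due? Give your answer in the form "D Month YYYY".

The statutory due date is 1 December 2028.
1 December 2028 falls on a listed holiday. Rolling to the next business day gives 4 December 2028, a Monday.
Counting 10 further business days from 4 December 2028 reaches 18 December 2028.
18 December 2028 (Monday) is already a business day.
Final deadline: 18 December 2028.

18 December 2028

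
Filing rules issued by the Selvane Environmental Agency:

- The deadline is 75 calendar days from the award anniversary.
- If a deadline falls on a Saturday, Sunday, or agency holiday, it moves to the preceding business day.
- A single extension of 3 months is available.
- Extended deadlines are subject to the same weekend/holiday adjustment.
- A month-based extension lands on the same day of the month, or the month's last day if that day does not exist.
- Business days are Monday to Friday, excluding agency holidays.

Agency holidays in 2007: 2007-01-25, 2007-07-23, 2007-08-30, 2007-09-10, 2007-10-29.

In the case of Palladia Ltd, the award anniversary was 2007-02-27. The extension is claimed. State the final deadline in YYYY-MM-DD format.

75 calendar days after 2007-02-27 is 2007-05-13.
2007-05-13 is a Sunday, so it moves to the preceding business day, 2007-05-11 (Friday).
Applying the 3 months extension: 3 months after 2007-05-11 is 2007-08-11.
Because 2007-08-11 is a Saturday, the deadline becomes 2007-08-10 (Friday).
Final deadline: 2007-08-10.

2007-08-10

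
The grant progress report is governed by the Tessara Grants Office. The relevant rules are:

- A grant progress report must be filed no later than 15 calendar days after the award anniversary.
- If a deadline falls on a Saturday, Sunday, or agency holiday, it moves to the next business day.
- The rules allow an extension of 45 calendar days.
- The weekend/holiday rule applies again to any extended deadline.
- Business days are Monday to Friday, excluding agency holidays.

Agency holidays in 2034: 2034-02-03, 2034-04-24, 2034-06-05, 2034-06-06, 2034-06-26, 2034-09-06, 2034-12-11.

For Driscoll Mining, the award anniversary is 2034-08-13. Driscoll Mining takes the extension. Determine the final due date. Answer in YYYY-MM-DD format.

2034-10-12

Trigger date 2034-08-13 + 15 calendar days = 2034-08-28.
2034-08-28 is a Monday and not a listed holiday, so it stands.
With the 45-day extension, 2034-08-28 becomes 2034-10-12.
2034-10-12 falls on a Thursday, which is a business day, so no adjustment is needed.
Deadline: 2034-10-12.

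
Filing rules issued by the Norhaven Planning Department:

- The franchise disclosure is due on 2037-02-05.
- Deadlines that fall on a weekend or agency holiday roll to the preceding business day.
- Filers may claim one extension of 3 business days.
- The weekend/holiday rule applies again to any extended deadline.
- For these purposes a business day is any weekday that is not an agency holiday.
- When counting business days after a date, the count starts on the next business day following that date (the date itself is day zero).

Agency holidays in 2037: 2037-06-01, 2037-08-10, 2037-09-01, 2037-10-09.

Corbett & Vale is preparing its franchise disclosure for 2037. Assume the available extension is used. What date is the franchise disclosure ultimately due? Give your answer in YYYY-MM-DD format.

2037-02-10

The stated deadline is 2037-02-05.
2037-02-05 (Thursday) is already a business day.
Applying the 3-business-day extension: 3 business days after 2037-02-05 is 2037-02-10.
Since 2037-02-10 is a Tuesday and not a holiday, the date is unchanged.
So the filing is due 2037-02-10.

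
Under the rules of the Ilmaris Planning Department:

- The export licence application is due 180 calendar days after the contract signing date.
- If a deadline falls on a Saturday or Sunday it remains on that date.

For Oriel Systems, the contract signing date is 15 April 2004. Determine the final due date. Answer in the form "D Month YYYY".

12 October 2004

Adding 180 calendar days to 15 April 2004 gives 12 October 2004.
12 October 2004 falls on a Tuesday. The rules make no weekend/holiday allowance, so it remains 12 October 2004.
The final due date is 12 October 2004.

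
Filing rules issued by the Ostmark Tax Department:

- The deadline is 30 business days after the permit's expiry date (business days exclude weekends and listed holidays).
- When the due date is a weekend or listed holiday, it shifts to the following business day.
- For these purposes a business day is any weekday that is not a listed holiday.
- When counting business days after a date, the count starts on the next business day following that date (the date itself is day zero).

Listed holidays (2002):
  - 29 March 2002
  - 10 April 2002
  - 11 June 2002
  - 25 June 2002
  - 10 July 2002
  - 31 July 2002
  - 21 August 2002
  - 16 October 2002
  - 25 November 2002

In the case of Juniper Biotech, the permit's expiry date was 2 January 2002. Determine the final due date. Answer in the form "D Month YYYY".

Starting the day after 2 January 2002 and counting 30 business days lands on 13 February 2002.
13 February 2002 falls on a Wednesday, which is a business day, so no adjustment is needed.
The final due date is 13 February 2002.

13 February 2002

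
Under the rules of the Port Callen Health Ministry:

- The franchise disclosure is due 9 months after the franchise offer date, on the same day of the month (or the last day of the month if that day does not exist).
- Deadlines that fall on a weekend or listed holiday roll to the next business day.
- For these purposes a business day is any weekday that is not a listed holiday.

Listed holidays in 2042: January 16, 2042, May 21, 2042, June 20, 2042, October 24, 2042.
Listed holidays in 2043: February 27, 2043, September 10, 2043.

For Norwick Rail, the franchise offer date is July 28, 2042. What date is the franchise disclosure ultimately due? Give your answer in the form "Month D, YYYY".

April 28, 2043

Moving 9 months forward from July 28, 2042 on the corresponding day gives April 28, 2043.
Since April 28, 2043 is a Tuesday and not a holiday, the date is unchanged.
The final due date is April 28, 2043.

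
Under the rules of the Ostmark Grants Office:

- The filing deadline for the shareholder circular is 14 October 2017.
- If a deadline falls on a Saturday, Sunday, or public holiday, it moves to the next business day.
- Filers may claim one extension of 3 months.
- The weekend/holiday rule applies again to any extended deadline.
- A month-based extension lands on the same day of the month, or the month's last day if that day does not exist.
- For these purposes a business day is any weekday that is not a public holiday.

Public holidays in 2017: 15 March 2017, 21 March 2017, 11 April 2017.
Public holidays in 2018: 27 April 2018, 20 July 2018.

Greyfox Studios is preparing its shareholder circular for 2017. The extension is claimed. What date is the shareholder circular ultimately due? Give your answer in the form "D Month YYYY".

The stated deadline is 14 October 2017.
14 October 2017 falls on a Saturday. Rolling to the next business day gives 16 October 2017, a Monday.
Add 3 months to 16 October 2017: 16 January 2018.
16 January 2018 falls on a Tuesday, which is a business day, so no adjustment is needed.
So the filing is due 16 January 2018.

16 January 2018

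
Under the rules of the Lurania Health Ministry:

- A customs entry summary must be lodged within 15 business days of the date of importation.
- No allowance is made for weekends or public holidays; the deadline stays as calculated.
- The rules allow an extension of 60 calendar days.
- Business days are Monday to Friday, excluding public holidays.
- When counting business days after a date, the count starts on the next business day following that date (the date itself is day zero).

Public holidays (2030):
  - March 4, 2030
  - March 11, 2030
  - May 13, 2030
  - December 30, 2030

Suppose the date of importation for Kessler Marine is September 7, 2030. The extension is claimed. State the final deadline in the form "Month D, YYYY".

November 26, 2030

15 business days after September 7, 2030, excluding weekends and holidays, is September 27, 2030.
September 27, 2030 is a Friday; no weekend or holiday adjustment applies.
Add the 60 calendar-day extension to September 27, 2030: November 26, 2030.
November 26, 2030 falls on a Tuesday. The rules make no weekend/holiday allowance, so it remains November 26, 2030.
Deadline: November 26, 2030.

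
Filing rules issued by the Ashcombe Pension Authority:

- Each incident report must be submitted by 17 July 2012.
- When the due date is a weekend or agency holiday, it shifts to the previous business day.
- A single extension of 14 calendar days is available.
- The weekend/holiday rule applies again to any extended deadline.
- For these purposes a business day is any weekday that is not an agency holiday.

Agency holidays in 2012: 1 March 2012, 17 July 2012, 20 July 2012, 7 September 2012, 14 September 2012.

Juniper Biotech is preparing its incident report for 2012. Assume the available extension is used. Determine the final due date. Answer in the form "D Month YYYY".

The statutory due date is 17 July 2012.
17 July 2012 is a listed holiday, so it moves to the preceding business day, 16 July 2012 (Monday).
Add the 14 calendar-day extension to 16 July 2012: 30 July 2012.
30 July 2012 (Monday) is already a business day.
The final due date is 30 July 2012.

30 July 2012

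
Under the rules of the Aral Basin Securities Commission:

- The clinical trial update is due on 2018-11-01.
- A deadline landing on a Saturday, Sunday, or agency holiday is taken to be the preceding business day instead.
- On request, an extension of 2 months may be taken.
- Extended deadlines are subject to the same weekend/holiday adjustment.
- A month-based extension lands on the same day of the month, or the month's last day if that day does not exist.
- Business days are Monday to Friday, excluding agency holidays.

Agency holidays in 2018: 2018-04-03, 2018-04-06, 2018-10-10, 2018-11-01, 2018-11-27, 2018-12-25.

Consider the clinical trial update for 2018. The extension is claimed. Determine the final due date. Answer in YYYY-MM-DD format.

2018-12-31

The statutory due date is 2018-11-01.
2018-11-01 is a listed holiday, so it moves to the preceding business day, 2018-10-31 (Wednesday).
The 2 months extension carries 2018-10-31 to 2018-12-31.
Since 2018-12-31 is a Monday and not a holiday, the date is unchanged.
So the filing is due 2018-12-31.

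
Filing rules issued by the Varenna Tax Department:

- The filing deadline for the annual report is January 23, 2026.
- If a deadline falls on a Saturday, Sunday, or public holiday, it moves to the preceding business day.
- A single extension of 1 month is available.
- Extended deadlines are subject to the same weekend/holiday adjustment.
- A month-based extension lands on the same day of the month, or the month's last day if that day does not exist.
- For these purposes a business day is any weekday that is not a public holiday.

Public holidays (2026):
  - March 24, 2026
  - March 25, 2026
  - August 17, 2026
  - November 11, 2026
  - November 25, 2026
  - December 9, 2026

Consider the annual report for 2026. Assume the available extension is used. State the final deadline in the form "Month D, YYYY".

The stated deadline is January 23, 2026.
January 23, 2026 is a Friday and not a listed holiday, so it stands.
Applying the 1 month extension: 1 month after January 23, 2026 is February 23, 2026.
February 23, 2026 falls on a Monday, which is a business day, so no adjustment is needed.
Final deadline: February 23, 2026.

February 23, 2026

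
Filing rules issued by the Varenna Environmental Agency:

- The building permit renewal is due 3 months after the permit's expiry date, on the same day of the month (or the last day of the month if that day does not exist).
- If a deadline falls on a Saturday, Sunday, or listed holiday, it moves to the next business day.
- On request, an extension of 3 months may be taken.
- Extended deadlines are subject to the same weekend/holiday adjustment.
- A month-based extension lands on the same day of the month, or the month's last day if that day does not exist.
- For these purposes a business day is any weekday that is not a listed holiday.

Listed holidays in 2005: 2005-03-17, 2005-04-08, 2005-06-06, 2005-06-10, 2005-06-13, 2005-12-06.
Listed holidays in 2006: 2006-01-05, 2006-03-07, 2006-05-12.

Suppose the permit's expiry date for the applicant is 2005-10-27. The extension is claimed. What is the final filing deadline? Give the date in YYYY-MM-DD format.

3 months after 2005-10-27, on the same day of the month, is 2006-01-27.
2006-01-27 is a Friday and not a listed holiday, so it stands.
The 3 months extension carries 2006-01-27 to 2006-04-27.
2006-04-27 falls on a Thursday, which is a business day, so no adjustment is needed.
The final due date is 2006-04-27.

2006-04-27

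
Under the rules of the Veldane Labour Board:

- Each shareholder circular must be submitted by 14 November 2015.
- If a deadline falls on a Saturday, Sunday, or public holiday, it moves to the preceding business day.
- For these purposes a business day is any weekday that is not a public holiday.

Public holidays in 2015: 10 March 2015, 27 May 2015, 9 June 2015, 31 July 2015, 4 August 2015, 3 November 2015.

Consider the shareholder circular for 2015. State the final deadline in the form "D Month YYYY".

Start from the fixed due date, 14 November 2015.
14 November 2015 is a Saturday; the preceding business day is 13 November 2015 (Friday).
So the filing is due 13 November 2015.

13 November 2015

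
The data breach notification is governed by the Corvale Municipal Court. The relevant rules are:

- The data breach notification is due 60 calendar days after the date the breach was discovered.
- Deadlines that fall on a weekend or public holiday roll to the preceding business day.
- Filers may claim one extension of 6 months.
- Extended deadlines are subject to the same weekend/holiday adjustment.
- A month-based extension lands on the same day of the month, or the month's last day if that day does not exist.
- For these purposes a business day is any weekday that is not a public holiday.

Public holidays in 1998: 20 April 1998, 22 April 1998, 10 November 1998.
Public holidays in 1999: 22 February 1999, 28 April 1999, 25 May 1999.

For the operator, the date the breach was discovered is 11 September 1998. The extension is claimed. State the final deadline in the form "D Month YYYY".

60 calendar days after 11 September 1998 is 10 November 1998.
10 November 1998 is a listed holiday; the preceding business day is 9 November 1998 (Monday).
Add 6 months to 9 November 1998: 9 May 1999.
9 May 1999 is a Sunday; the preceding business day is 7 May 1999 (Friday).
So the filing is due 7 May 1999.

7 May 1999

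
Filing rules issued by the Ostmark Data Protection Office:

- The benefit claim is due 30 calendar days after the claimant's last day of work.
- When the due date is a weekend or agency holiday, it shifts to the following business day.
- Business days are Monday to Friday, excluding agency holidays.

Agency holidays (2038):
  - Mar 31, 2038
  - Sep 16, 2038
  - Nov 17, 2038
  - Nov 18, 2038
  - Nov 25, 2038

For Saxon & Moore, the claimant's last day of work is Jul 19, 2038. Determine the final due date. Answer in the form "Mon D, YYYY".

30 calendar days after Jul 19, 2038 is Aug 18, 2038.
Since Aug 18, 2038 is a Wednesday and not a holiday, the date is unchanged.
The final due date is Aug 18, 2038.

Aug 18, 2038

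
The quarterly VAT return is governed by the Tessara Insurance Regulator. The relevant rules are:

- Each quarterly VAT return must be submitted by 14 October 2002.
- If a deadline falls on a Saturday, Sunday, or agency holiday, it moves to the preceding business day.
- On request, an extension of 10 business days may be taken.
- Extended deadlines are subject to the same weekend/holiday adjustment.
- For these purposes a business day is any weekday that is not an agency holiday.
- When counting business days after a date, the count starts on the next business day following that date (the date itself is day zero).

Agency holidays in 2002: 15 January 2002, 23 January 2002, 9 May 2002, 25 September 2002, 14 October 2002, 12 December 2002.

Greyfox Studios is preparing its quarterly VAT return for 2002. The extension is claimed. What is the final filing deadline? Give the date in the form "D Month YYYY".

The stated deadline is 14 October 2002.
14 October 2002 is a listed holiday; the preceding business day is 11 October 2002 (Friday).
Counting 10 further business days from 11 October 2002 reaches 28 October 2002.
Since 28 October 2002 is a Monday and not a holiday, the date is unchanged.
The final due date is 28 October 2002.

28 October 2002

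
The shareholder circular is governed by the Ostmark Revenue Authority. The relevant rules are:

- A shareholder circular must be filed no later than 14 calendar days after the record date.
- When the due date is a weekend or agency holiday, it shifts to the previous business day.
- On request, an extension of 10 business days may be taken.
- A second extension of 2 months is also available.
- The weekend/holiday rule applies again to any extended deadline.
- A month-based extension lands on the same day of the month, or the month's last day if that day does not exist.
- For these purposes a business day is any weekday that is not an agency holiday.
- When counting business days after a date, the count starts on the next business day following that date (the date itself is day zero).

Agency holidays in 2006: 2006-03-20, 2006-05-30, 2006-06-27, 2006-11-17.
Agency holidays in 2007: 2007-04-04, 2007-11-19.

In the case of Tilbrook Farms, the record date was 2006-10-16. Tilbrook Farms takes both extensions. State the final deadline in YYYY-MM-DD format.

2007-01-12

Trigger date 2006-10-16 + 14 calendar days = 2006-10-30.
2006-10-30 falls on a Monday, which is a business day, so no adjustment is needed.
The 10-business-day extension runs from 2006-10-30 to 2006-11-13.
Since 2006-11-13 is a Monday and not a holiday, the date is unchanged.
The 2 months extension carries 2006-11-13 to 2007-01-13.
Because 2007-01-13 is a Saturday, the deadline becomes 2007-01-12 (Friday).
Final deadline: 2007-01-12.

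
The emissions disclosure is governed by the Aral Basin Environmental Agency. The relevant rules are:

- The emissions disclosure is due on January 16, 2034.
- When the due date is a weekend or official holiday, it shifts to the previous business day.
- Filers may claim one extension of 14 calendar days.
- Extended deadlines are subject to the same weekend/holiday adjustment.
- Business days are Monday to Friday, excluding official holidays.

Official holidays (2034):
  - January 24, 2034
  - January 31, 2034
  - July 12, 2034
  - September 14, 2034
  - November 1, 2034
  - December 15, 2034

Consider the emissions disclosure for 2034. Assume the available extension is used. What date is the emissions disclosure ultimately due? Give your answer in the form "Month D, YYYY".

January 30, 2034

Start from the fixed due date, January 16, 2034.
January 16, 2034 is a Monday and not a listed holiday, so it stands.
The 14-calendar-day extension moves the deadline from January 16, 2034 to January 30, 2034.
January 30, 2034 falls on a Monday, which is a business day, so no adjustment is needed.
Final deadline: January 30, 2034.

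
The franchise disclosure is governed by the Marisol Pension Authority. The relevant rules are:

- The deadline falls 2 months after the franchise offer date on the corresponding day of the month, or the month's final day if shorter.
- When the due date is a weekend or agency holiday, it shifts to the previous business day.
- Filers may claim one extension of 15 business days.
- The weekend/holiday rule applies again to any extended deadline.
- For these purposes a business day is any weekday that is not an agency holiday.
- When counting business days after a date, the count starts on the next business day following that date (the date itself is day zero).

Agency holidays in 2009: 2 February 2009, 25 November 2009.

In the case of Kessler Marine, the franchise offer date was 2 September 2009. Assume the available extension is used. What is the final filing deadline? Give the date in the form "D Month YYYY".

23 November 2009

Moving 2 months forward from 2 September 2009 on the corresponding day gives 2 November 2009.
2 November 2009 falls on a Monday, which is a business day, so no adjustment is needed.
Counting 15 further business days from 2 November 2009 reaches 23 November 2009.
23 November 2009 (Monday) is already a business day.
Deadline: 23 November 2009.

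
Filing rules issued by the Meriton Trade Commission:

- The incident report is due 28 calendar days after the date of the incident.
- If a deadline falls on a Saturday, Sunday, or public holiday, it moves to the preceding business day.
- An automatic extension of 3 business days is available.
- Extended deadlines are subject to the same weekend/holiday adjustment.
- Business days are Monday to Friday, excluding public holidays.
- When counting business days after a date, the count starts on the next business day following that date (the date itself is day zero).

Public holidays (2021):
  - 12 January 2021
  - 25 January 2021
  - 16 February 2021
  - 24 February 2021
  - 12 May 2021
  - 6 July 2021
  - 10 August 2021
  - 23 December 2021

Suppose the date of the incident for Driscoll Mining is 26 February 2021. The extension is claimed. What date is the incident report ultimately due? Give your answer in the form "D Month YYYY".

Adding 28 calendar days to 26 February 2021 gives 26 March 2021.
26 March 2021 is a Friday and not a listed holiday, so it stands.
The 3-business-day extension runs from 26 March 2021 to 31 March 2021.
31 March 2021 (Wednesday) is already a business day.
Final deadline: 31 March 2021.

31 March 2021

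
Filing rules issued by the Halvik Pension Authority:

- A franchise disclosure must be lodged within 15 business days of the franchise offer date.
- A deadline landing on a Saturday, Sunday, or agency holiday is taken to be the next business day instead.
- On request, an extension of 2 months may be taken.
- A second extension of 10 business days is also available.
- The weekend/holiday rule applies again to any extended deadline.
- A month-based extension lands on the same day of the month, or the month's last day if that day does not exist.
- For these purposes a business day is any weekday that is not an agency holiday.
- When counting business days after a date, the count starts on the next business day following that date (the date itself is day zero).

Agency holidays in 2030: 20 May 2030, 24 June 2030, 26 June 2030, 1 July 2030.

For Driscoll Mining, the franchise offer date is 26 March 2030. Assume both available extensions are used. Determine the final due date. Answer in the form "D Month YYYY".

4 July 2030

Starting the day after 26 March 2030 and counting 15 business days lands on 16 April 2030.
16 April 2030 falls on a Tuesday, which is a business day, so no adjustment is needed.
The 2 months extension carries 16 April 2030 to 16 June 2030.
16 June 2030 is a Sunday; the next business day is 17 June 2030 (Monday).
Counting 10 further business days from 17 June 2030 reaches 4 July 2030.
Since 4 July 2030 is a Thursday and not a holiday, the date is unchanged.
The final due date is 4 July 2030.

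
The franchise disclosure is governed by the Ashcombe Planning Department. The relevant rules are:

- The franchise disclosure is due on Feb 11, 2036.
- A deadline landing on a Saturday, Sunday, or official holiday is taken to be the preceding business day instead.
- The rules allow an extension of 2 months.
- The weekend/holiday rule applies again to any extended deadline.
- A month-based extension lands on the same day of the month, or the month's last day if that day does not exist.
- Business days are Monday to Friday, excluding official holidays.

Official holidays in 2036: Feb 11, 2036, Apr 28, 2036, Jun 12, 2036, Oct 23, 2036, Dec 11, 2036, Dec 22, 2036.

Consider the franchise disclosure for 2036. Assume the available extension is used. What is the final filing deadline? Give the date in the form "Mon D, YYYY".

Start from the fixed due date, Feb 11, 2036.
Feb 11, 2036 falls on a listed holiday. Rolling to the preceding business day gives Feb 8, 2036, a Friday.
Applying the 2 months extension: 2 months after Feb 8, 2036 is Apr 8, 2036.
Apr 8, 2036 is a Tuesday and not a listed holiday, so it stands.
Deadline: Apr 8, 2036.

Apr 8, 2036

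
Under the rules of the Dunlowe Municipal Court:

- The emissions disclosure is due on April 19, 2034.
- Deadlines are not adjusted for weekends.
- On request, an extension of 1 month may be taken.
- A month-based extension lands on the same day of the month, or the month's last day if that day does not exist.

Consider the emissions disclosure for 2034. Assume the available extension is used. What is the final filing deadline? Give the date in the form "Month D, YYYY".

May 19, 2034

Start from the fixed due date, April 19, 2034.
No adjustment is made for weekends or holidays, so April 19, 2034 stands.
The 1 month extension carries April 19, 2034 to May 19, 2034.
May 19, 2034 is a Friday; no weekend or holiday adjustment applies.
So the filing is due May 19, 2034.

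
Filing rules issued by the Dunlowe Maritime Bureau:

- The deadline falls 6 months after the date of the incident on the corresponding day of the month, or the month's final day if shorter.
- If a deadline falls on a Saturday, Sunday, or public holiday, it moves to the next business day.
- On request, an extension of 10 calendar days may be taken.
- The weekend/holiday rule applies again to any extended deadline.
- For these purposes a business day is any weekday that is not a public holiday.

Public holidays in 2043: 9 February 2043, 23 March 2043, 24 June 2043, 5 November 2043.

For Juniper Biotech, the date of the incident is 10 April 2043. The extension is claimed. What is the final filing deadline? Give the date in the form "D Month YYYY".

22 October 2043

Moving 6 months forward from 10 April 2043 on the corresponding day gives 10 October 2043.
10 October 2043 is a Saturday; the next business day is 12 October 2043 (Monday).
Applying the 10-calendar-day extension: 12 October 2043 + 10 days = 22 October 2043.
22 October 2043 (Thursday) is already a business day.
Deadline: 22 October 2043.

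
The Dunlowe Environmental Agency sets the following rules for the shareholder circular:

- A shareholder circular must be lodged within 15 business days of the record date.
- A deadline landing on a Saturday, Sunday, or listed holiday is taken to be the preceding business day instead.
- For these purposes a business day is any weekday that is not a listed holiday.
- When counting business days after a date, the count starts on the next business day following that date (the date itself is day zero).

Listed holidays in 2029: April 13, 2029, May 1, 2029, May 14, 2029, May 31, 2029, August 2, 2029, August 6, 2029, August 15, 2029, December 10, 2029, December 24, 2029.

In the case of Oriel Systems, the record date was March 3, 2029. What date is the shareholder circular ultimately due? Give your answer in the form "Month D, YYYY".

March 23, 2029

Starting the day after March 3, 2029 and counting 15 business days lands on March 23, 2029.
Since March 23, 2029 is a Friday and not a holiday, the date is unchanged.
Deadline: March 23, 2029.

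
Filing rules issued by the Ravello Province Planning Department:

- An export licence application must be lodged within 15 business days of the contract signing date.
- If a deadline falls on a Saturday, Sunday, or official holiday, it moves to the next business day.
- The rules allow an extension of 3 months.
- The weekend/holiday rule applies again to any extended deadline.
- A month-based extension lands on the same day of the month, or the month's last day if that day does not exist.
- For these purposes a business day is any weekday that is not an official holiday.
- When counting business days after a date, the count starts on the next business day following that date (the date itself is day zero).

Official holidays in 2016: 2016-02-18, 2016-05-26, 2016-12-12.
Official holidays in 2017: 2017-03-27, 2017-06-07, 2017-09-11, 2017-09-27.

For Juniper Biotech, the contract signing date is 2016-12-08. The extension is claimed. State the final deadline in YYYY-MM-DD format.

Counting 15 business days after 2016-12-08 (skipping weekends and listed holidays) reaches 2016-12-30.
Since 2016-12-30 is a Friday and not a holiday, the date is unchanged.
Applying the 3 months extension: 3 months after 2016-12-30 is 2017-03-30.
2017-03-30 (Thursday) is already a business day.
Final deadline: 2017-03-30.

2017-03-30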